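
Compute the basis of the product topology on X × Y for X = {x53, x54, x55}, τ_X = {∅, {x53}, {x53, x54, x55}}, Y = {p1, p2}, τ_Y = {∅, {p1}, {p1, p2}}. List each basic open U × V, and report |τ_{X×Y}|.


Basis B = {∅ × ∅, {x53} × {p1}, {x53} × {p1, p2}, {x53, x54, x55} × {p1}, {x53, x54, x55} × {p1, p2}}; |τ_{X×Y}| = 6.

Enumerate products U × V with U ∈ τ_X, V ∈ τ_Y (deduplicated):
  ∅ × ∅ = {} (∅)
  {x53} × {p1} = {(x53,p1)}
  {x53} × {p1, p2} = {(x53,p1), (x53,p2)}
  {x53, x54, x55} × {p1} = {(x53,p1), (x54,p1), (x55,p1)}
  {x53, x54, x55} × {p1, p2} = {(x53,p1), (x53,p2), (x54,p1), (x54,p2), (x55,p1), (x55,p2)}
These 5 distinct sets form the basis B.
Close under arbitrary unions to get τ_{X×Y}; counting gives |τ_{X×Y}| = 6.


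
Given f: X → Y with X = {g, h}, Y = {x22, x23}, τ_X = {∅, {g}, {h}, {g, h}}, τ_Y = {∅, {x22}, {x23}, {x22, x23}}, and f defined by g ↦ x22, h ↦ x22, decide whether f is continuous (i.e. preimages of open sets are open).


f IS continuous.

Compute f^{-1}(U) for each U ∈ τ_Y:
  U = ∅: f^{-1}(U) = ∅ ∈ τ_X ✓.
  U = {x22}: f^{-1}(U) = {g, h} ∈ τ_X ✓.
  U = {x23}: f^{-1}(U) = ∅ ∈ τ_X ✓.
  U = {x22, x23}: f^{-1}(U) = {g, h} ∈ τ_X ✓.
Every preimage lies in τ_X, so f IS continuous.


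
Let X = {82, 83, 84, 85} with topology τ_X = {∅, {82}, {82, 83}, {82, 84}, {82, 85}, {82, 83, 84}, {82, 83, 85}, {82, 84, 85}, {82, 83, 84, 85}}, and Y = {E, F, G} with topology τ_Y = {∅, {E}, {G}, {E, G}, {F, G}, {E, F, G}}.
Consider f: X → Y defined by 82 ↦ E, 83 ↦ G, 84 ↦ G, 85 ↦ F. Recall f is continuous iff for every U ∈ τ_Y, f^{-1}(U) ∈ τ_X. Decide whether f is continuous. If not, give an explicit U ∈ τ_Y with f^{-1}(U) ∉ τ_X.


f is NOT continuous.

Compute f^{-1}(U) for each U ∈ τ_Y:
  U = ∅: f^{-1}(U) = ∅ ∈ τ_X ✓.
  U = {E}: f^{-1}(U) = {82} ∈ τ_X ✓.
  U = {G}: f^{-1}(U) = {83, 84} ∉ τ_X ✗.
  U = {E, G}: f^{-1}(U) = {82, 83, 84} ∈ τ_X ✓.
  U = {F, G}: f^{-1}(U) = {83, 84, 85} ∉ τ_X ✗.
  U = {E, F, G}: f^{-1}(U) = {82, 83, 84, 85} ∈ τ_X ✓.
Found U = {G} with f^{-1}(U) = {83, 84} not in τ_X. Therefore f is NOT continuous.


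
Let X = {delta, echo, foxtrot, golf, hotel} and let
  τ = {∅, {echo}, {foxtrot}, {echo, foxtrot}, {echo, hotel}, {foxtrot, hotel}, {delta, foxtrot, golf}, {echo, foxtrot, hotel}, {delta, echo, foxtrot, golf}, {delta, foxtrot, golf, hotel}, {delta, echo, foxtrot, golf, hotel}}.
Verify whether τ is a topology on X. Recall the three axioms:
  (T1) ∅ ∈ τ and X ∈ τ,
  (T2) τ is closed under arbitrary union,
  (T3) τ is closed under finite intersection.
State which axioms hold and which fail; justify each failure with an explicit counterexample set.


τ is NOT a topology on X.

Axiom (T1): ∅ ∈ τ? Yes; X ∈ τ? Yes.
Axiom (T2/T3): check pairwise unions and intersections of members of τ.
Counterexample for (T3): {echo, hotel} ∩ {foxtrot, hotel} = {hotel} ∉ τ. Therefore τ is NOT a topology.


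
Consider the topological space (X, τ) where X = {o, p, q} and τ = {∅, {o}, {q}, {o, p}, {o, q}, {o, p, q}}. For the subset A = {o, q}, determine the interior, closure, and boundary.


int(A) = {o, q}, cl(A) = {o, p, q}, ∂A = {p}.

Closed sets in (X, τ) are complements of opens:
  closed(X, τ) = {∅, {p}, {q}, {o, p}, {p, q}, {o, p, q}}.
int(A) = ⋃ {U ∈ τ : U ⊆ A}. Opens contained in A: ∅, {o}, {q}, {o, q}.
Taking the union of these: int(A) = {o, q}.
cl(A) = ⋂ {C closed : A ⊆ C}. Closed sets containing A: {o, p, q}.
Intersecting these: cl(A) = {o, p, q}.
∂A = cl(A) ∖ int(A) = {o, p, q} ∖ {o, q} = {p}.


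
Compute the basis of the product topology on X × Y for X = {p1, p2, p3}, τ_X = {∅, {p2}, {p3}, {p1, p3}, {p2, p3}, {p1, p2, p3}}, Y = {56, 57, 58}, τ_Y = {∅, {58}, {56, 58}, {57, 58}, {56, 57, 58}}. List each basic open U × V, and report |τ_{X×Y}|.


Basis B = {∅ × ∅, {p2} × {58}, {p3} × {58}, {p1, p3} × {58}, {p2} × {56, 58}, {p2} × {57, 58}, {p2, p3} × {58}, {p3} × {56, 58}, {p3} × {57, 58}, {p1, p2, p3} × {58}, {p2} × {56, 57, 58}, {p3} × {56, 57, 58}, {p1, p3} × {56, 58}, {p1, p3} × {57, 58}, {p2, p3} × {56, 58}, {p2, p3} × {57, 58}, {p1, p3} × {56, 57, 58}, {p1, p2, p3} × {56, 58}, {p1, p2, p3} × {57, 58}, {p2, p3} × {56, 57, 58}, {p1, p2, p3} × {56, 57, 58}}; |τ_{X×Y}| = 70.

Enumerate products U × V with U ∈ τ_X, V ∈ τ_Y (deduplicated):
  ∅ × ∅ = {} (∅)
  {p2} × {58} = {(p2,58)}
  {p3} × {58} = {(p3,58)}
  {p1, p3} × {58} = {(p1,58), (p3,58)}
  {p2} × {56, 58} = {(p2,56), (p2,58)}
  {p2} × {57, 58} = {(p2,57), (p2,58)}
  {p2, p3} × {58} = {(p2,58), (p3,58)}
  {p3} × {56, 58} = {(p3,56), (p3,58)}
  {p3} × {57, 58} = {(p3,57), (p3,58)}
  {p1, p2, p3} × {58} = {(p1,58), (p2,58), (p3,58)}
  {p2} × {56, 57, 58} = {(p2,56), (p2,57), (p2,58)}
  {p3} × {56, 57, 58} = {(p3,56), (p3,57), (p3,58)}
  {p1, p3} × {56, 58} = {(p1,56), (p1,58), (p3,56), (p3,58)}
  {p1, p3} × {57, 58} = {(p1,57), (p1,58), (p3,57), (p3,58)}
  {p2, p3} × {56, 58} = {(p2,56), (p2,58), (p3,56), (p3,58)}
  {p2, p3} × {57, 58} = {(p2,57), (p2,58), (p3,57), (p3,58)}
  {p1, p3} × {56, 57, 58} = {(p1,56), (p1,57), (p1,58), (p3,56), (p3,57), (p3,58)}
  {p1, p2, p3} × {56, 58} = {(p1,56), (p1,58), (p2,56), (p2,58), (p3,56), (p3,58)}
  {p1, p2, p3} × {57, 58} = {(p1,57), (p1,58), (p2,57), (p2,58), (p3,57), (p3,58)}
  {p2, p3} × {56, 57, 58} = {(p2,56), (p2,57), (p2,58), (p3,56), (p3,57), (p3,58)}
  {p1, p2, p3} × {56, 57, 58} = {(p1,56), (p1,57), (p1,58), (p2,56), (p2,57), (p2,58), (p3,56), (p3,57), (p3,58)}
These 21 distinct sets form the basis B.
Close under arbitrary unions to get τ_{X×Y}; counting gives |τ_{X×Y}| = 70.


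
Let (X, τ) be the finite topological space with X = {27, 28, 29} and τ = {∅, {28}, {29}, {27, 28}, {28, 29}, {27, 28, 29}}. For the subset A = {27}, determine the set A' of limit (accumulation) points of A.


A' = ∅

For each x ∈ X, list the open sets U ∈ τ with x ∈ U, then check whether U ∩ (A ∖ {x}) ≠ ∅ for every such U.
  x = 27: open {27, 28} ∋ x has {27, 28} ∩ (A ∖ {27}) = ∅, so x is NOT a limit point.
  x = 28: open {28} ∋ x has {28} ∩ (A ∖ {28}) = ∅, so x is NOT a limit point.
  x = 29: open {29} ∋ x has {29} ∩ (A ∖ {29}) = ∅, so x is NOT a limit point.
Collecting: A' = ∅.


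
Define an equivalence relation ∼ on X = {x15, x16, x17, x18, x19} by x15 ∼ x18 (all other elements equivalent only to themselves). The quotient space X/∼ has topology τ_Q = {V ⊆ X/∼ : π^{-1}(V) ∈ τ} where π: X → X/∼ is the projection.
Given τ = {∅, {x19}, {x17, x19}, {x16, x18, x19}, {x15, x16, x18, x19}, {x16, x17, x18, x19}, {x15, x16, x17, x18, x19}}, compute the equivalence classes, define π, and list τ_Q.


X/∼ = {[x15=x18], [x16], [x17], [x19]}; |τ_Q| = 5.

Equivalence classes: [x15=x18], [x16], [x17], [x19].
Quotient map π: X → X/∼ sends x15 ↦ [x15=x18], x16 ↦ [x16], x17 ↦ [x17], x18 ↦ [x15=x18], x19 ↦ [x19].
For each subset V ⊆ X/∼, compute π^{-1}(V) ⊆ X and check whether π^{-1}(V) ∈ τ. V is open in τ_Q iff π^{-1}(V) ∈ τ.
  V = {}: π^{-1}(V) = ∅ ∈ τ ✓.
  V = {[x15=x18]}: π^{-1}(V) = {x15, x18} ∉ τ ✗.
  V = {[x16]}: π^{-1}(V) = {x16} ∉ τ ✗.
  V = {[x15=x18], [x16]}: π^{-1}(V) = {x15, x16, x18} ∉ τ ✗.
  V = {[x17]}: π^{-1}(V) = {x17} ∉ τ ✗.
  V = {[x15=x18], [x17]}: π^{-1}(V) = {x15, x17, x18} ∉ τ ✗.
  V = {[x16], [x17]}: π^{-1}(V) = {x16, x17} ∉ τ ✗.
  V = {[x15=x18], [x16], [x17]}: π^{-1}(V) = {x15, x16, x17, x18} ∉ τ ✗.
  V = {[x19]}: π^{-1}(V) = {x19} ∈ τ ✓.
  V = {[x15=x18], [x19]}: π^{-1}(V) = {x15, x18, x19} ∉ τ ✗.
  V = {[x16], [x19]}: π^{-1}(V) = {x16, x19} ∉ τ ✗.
  V = {[x15=x18], [x16], [x19]}: π^{-1}(V) = {x15, x16, x18, x19} ∈ τ ✓.
  V = {[x17], [x19]}: π^{-1}(V) = {x17, x19} ∈ τ ✓.
  V = {[x15=x18], [x17], [x19]}: π^{-1}(V) = {x15, x17, x18, x19} ∉ τ ✗.
  V = {[x16], [x17], [x19]}: π^{-1}(V) = {x16, x17, x19} ∉ τ ✗.
  V = {[x15=x18], [x16], [x17], [x19]}: π^{-1}(V) = {x15, x16, x17, x18, x19} ∈ τ ✓.
Open sets in the quotient: τ_Q = {{}, {[x19]}, {[x15=x18], [x16], [x19]}, {[x17], [x19]}, {[x15=x18], [x16], [x17], [x19]}} (5 elements).


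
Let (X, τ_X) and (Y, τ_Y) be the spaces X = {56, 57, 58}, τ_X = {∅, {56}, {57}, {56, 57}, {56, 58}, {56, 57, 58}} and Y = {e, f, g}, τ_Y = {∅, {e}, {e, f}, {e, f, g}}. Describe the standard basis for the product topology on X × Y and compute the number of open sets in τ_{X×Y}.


Basis B = {∅ × ∅, {56} × {e}, {57} × {e}, {56} × {e, f}, {56, 57} × {e}, {56, 58} × {e}, {57} × {e, f}, {56} × {e, f, g}, {56, 57, 58} × {e}, {57} × {e, f, g}, {56, 57} × {e, f}, {56, 58} × {e, f}, {56, 57} × {e, f, g}, {56, 58} × {e, f, g}, {56, 57, 58} × {e, f}, {56, 57, 58} × {e, f, g}}; |τ_{X×Y}| = 40.

Enumerate products U × V with U ∈ τ_X, V ∈ τ_Y (deduplicated):
  ∅ × ∅ = {} (∅)
  {56} × {e} = {(56,e)}
  {57} × {e} = {(57,e)}
  {56} × {e, f} = {(56,e), (56,f)}
  {56, 57} × {e} = {(56,e), (57,e)}
  {56, 58} × {e} = {(56,e), (58,e)}
  {57} × {e, f} = {(57,e), (57,f)}
  {56} × {e, f, g} = {(56,e), (56,f), (56,g)}
  {56, 57, 58} × {e} = {(56,e), (57,e), (58,e)}
  {57} × {e, f, g} = {(57,e), (57,f), (57,g)}
  {56, 57} × {e, f} = {(56,e), (56,f), (57,e), (57,f)}
  {56, 58} × {e, f} = {(56,e), (56,f), (58,e), (58,f)}
  {56, 57} × {e, f, g} = {(56,e), (56,f), (56,g), (57,e), (57,f), (57,g)}
  {56, 58} × {e, f, g} = {(56,e), (56,f), (56,g), (58,e), (58,f), (58,g)}
  {56, 57, 58} × {e, f} = {(56,e), (56,f), (57,e), (57,f), (58,e), (58,f)}
  {56, 57, 58} × {e, f, g} = {(56,e), (56,f), (56,g), (57,e), (57,f), (57,g), (58,e), (58,f), (58,g)}
These 16 distinct sets form the basis B.
Close under arbitrary unions to get τ_{X×Y}; counting gives |τ_{X×Y}| = 40.


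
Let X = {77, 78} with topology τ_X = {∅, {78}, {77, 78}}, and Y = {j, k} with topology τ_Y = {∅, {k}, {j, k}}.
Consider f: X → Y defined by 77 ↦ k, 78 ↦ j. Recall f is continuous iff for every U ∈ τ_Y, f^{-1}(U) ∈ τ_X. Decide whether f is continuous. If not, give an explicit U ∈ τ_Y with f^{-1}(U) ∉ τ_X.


f is NOT continuous.

Compute f^{-1}(U) for each U ∈ τ_Y:
  U = ∅: f^{-1}(U) = ∅ ∈ τ_X ✓.
  U = {k}: f^{-1}(U) = {77} ∉ τ_X ✗.
  U = {j, k}: f^{-1}(U) = {77, 78} ∈ τ_X ✓.
Found U = {k} with f^{-1}(U) = {77} not in τ_X. Therefore f is NOT continuous.


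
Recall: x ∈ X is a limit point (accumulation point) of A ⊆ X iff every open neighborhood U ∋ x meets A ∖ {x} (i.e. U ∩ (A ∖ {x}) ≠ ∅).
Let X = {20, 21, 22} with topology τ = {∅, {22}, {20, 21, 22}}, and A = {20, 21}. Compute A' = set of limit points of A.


A' = {20, 21}

For each x ∈ X, list the open sets U ∈ τ with x ∈ U, then check whether U ∩ (A ∖ {x}) ≠ ∅ for every such U.
  x = 20: opens ∋ x are {20, 21, 22}; each meets A ∖ {20}, so x IS a limit point.
  x = 21: opens ∋ x are {20, 21, 22}; each meets A ∖ {21}, so x IS a limit point.
  x = 22: open {22} ∋ x has {22} ∩ (A ∖ {22}) = ∅, so x is NOT a limit point.
Collecting: A' = {20, 21}.


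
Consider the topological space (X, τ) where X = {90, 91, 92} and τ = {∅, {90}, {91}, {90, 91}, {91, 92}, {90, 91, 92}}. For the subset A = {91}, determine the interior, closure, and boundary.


int(A) = {91}, cl(A) = {91, 92}, ∂A = {92}.

Closed sets in (X, τ) are complements of opens:
  closed(X, τ) = {∅, {90}, {92}, {90, 92}, {91, 92}, {90, 91, 92}}.
int(A) = ⋃ {U ∈ τ : U ⊆ A}. Opens contained in A: ∅, {91}.
Taking the union of these: int(A) = {91}.
cl(A) = ⋂ {C closed : A ⊆ C}. Closed sets containing A: {91, 92}, {90, 91, 92}.
Intersecting these: cl(A) = {91, 92}.
∂A = cl(A) ∖ int(A) = {91, 92} ∖ {91} = {92}.


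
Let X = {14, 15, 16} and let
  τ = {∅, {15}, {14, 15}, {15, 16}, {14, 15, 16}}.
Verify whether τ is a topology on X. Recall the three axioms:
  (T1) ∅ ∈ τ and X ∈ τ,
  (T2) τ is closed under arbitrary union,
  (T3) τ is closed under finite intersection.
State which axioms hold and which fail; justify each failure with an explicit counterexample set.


τ IS a topology on X.

Axiom (T1): ∅ ∈ τ? Yes; X ∈ τ? Yes.
Axiom (T2/T3): check pairwise unions and intersections of members of τ.
All pairwise intersections and unions checked — each lies in τ. Therefore τ satisfies (T1), (T2), (T3): it IS a topology on X.


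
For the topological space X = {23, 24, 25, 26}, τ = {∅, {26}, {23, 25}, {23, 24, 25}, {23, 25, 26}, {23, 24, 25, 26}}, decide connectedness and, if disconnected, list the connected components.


(X, τ) is disconnected; components = [{26}, {23, 24, 25}].

Find clopen sets (U ∈ τ with X ∖ U ∈ τ):
  U = ∅, X ∖ U = {23, 24, 25, 26} — both open, so U is clopen.
  U = {26}, X ∖ U = {23, 24, 25} — both open, so U is clopen.
  U = {23, 24, 25}, X ∖ U = {26} — both open, so U is clopen.
  U = {23, 24, 25, 26}, X ∖ U = ∅ — both open, so U is clopen.
Nontrivial clopen(s) exist: e.g. {26}. So (X, τ) is disconnected.
Compute connected components by grouping points that agree on all clopens:
  component: {26}
  component: {23, 24, 25}


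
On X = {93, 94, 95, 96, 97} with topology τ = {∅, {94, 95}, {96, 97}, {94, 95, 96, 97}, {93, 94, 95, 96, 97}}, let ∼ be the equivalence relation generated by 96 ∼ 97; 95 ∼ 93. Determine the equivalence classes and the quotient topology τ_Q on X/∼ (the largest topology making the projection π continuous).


X/∼ = {[93=95], [94], [96=97]}; |τ_Q| = 3.

Equivalence classes: [93=95], [94], [96=97].
Quotient map π: X → X/∼ sends 93 ↦ [93=95], 94 ↦ [94], 95 ↦ [93=95], 96 ↦ [96=97], 97 ↦ [96=97].
For each subset V ⊆ X/∼, compute π^{-1}(V) ⊆ X and check whether π^{-1}(V) ∈ τ. V is open in τ_Q iff π^{-1}(V) ∈ τ.
  V = {}: π^{-1}(V) = ∅ ∈ τ ✓.
  V = {[93=95]}: π^{-1}(V) = {93, 95} ∉ τ ✗.
  V = {[94]}: π^{-1}(V) = {94} ∉ τ ✗.
  V = {[93=95], [94]}: π^{-1}(V) = {93, 94, 95} ∉ τ ✗.
  V = {[96=97]}: π^{-1}(V) = {96, 97} ∈ τ ✓.
  V = {[93=95], [96=97]}: π^{-1}(V) = {93, 95, 96, 97} ∉ τ ✗.
  V = {[94], [96=97]}: π^{-1}(V) = {94, 96, 97} ∉ τ ✗.
  V = {[93=95], [94], [96=97]}: π^{-1}(V) = {93, 94, 95, 96, 97} ∈ τ ✓.
Open sets in the quotient: τ_Q = {{}, {[96=97]}, {[93=95], [94], [96=97]}} (3 elements).


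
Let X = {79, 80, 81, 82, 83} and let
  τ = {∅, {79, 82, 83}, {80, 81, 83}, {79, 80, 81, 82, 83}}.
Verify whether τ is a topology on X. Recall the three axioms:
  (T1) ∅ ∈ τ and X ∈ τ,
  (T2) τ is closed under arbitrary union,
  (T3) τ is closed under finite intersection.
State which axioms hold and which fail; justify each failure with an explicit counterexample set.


τ is NOT a topology on X.

Axiom (T1): ∅ ∈ τ? Yes; X ∈ τ? Yes.
Axiom (T2/T3): check pairwise unions and intersections of members of τ.
Counterexample for (T3): {79, 82, 83} ∩ {80, 81, 83} = {83} ∉ τ. Therefore τ is NOT a topology.


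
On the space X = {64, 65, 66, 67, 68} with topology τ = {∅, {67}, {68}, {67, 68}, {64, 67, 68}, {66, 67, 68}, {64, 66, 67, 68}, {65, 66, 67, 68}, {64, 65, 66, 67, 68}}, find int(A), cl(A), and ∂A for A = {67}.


int(A) = {67}, cl(A) = {64, 65, 66, 67}, ∂A = {64, 65, 66}.

Closed sets in (X, τ) are complements of opens:
  closed(X, τ) = {∅, {64}, {65}, {64, 65}, {65, 66}, {64, 65, 66}, {64, 65, 66, 67}, {64, 65, 66, 68}, {64, 65, 66, 67, 68}}.
int(A) = ⋃ {U ∈ τ : U ⊆ A}. Opens contained in A: ∅, {67}.
Taking the union of these: int(A) = {67}.
cl(A) = ⋂ {C closed : A ⊆ C}. Closed sets containing A: {64, 65, 66, 67}, {64, 65, 66, 67, 68}.
Intersecting these: cl(A) = {64, 65, 66, 67}.
∂A = cl(A) ∖ int(A) = {64, 65, 66, 67} ∖ {67} = {64, 65, 66}.


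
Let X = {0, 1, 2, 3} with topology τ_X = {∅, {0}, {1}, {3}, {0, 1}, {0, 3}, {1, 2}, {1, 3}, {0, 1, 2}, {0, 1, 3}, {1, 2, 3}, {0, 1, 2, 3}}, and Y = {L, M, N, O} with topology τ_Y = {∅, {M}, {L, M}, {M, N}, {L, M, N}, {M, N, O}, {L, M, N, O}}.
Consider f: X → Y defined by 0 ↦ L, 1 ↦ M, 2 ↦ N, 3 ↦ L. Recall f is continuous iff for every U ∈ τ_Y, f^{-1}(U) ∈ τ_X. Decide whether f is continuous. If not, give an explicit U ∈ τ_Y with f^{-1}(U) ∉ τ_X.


f IS continuous.

Compute f^{-1}(U) for each U ∈ τ_Y:
  U = ∅: f^{-1}(U) = ∅ ∈ τ_X ✓.
  U = {M}: f^{-1}(U) = {1} ∈ τ_X ✓.
  U = {L, M}: f^{-1}(U) = {0, 1, 3} ∈ τ_X ✓.
  U = {M, N}: f^{-1}(U) = {1, 2} ∈ τ_X ✓.
  U = {L, M, N}: f^{-1}(U) = {0, 1, 2, 3} ∈ τ_X ✓.
  U = {M, N, O}: f^{-1}(U) = {1, 2} ∈ τ_X ✓.
  U = {L, M, N, O}: f^{-1}(U) = {0, 1, 2, 3} ∈ τ_X ✓.
Every preimage lies in τ_X, so f IS continuous.


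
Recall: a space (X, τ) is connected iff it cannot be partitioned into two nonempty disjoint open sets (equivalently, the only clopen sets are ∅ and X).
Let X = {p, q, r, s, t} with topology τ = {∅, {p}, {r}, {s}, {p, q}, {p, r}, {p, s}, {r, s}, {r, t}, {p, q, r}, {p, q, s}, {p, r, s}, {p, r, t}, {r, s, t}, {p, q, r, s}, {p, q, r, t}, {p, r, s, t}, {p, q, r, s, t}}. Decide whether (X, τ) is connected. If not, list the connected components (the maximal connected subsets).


(X, τ) is disconnected; components = [{s}, {p, q}, {r, t}].

Find clopen sets (U ∈ τ with X ∖ U ∈ τ):
  U = ∅, X ∖ U = {p, q, r, s, t} — both open, so U is clopen.
  U = {s}, X ∖ U = {p, q, r, t} — both open, so U is clopen.
  U = {p, q}, X ∖ U = {r, s, t} — both open, so U is clopen.
  U = {r, t}, X ∖ U = {p, q, s} — both open, so U is clopen.
  U = {p, q, s}, X ∖ U = {r, t} — both open, so U is clopen.
  U = {r, s, t}, X ∖ U = {p, q} — both open, so U is clopen.
  U = {p, q, r, t}, X ∖ U = {s} — both open, so U is clopen.
  U = {p, q, r, s, t}, X ∖ U = ∅ — both open, so U is clopen.
Nontrivial clopen(s) exist: e.g. {s}. So (X, τ) is disconnected.
Compute connected components by grouping points that agree on all clopens:
  component: {s}
  component: {p, q}
  component: {r, t}


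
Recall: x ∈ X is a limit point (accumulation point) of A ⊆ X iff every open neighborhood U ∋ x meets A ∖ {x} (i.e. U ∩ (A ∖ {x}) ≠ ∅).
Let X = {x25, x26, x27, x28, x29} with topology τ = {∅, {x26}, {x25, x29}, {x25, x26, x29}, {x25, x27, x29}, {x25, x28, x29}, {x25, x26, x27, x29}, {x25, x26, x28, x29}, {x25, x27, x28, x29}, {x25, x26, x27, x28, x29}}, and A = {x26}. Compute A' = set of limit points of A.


A' = ∅

For each x ∈ X, list the open sets U ∈ τ with x ∈ U, then check whether U ∩ (A ∖ {x}) ≠ ∅ for every such U.
  x = x25: open {x25, x29} ∋ x has {x25, x29} ∩ (A ∖ {x25}) = ∅, so x is NOT a limit point.
  x = x26: open {x26} ∋ x has {x26} ∩ (A ∖ {x26}) = ∅, so x is NOT a limit point.
  x = x27: open {x25, x27, x29} ∋ x has {x25, x27, x29} ∩ (A ∖ {x27}) = ∅, so x is NOT a limit point.
  x = x28: open {x25, x28, x29} ∋ x has {x25, x28, x29} ∩ (A ∖ {x28}) = ∅, so x is NOT a limit point.
  x = x29: open {x25, x29} ∋ x has {x25, x29} ∩ (A ∖ {x29}) = ∅, so x is NOT a limit point.
Collecting: A' = ∅.


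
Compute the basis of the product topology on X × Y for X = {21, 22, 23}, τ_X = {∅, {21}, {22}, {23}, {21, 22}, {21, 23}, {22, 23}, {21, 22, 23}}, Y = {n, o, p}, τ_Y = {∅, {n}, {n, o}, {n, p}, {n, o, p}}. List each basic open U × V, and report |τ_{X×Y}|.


Basis B = {∅ × ∅, {21} × {n}, {22} × {n}, {23} × {n}, {21} × {n, o}, {21} × {n, p}, {21, 22} × {n}, {21, 23} × {n}, {22} × {n, o}, {22} × {n, p}, {22, 23} × {n}, {23} × {n, o}, {23} × {n, p}, {21} × {n, o, p}, {21, 22, 23} × {n}, {22} × {n, o, p}, {23} × {n, o, p}, {21, 22} × {n, o}, {21, 23} × {n, o}, {21, 22} × {n, p}, {21, 23} × {n, p}, {22, 23} × {n, o}, {22, 23} × {n, p}, {21, 22} × {n, o, p}, {21, 23} × {n, o, p}, {21, 22, 23} × {n, o}, {21, 22, 23} × {n, p}, {22, 23} × {n, o, p}, {21, 22, 23} × {n, o, p}}; |τ_{X×Y}| = 125.

Enumerate products U × V with U ∈ τ_X, V ∈ τ_Y (deduplicated):
  ∅ × ∅ = {} (∅)
  {21} × {n} = {(21,n)}
  {22} × {n} = {(22,n)}
  {23} × {n} = {(23,n)}
  {21} × {n, o} = {(21,n), (21,o)}
  {21} × {n, p} = {(21,n), (21,p)}
  {21, 22} × {n} = {(21,n), (22,n)}
  {21, 23} × {n} = {(21,n), (23,n)}
  {22} × {n, o} = {(22,n), (22,o)}
  {22} × {n, p} = {(22,n), (22,p)}
  {22, 23} × {n} = {(22,n), (23,n)}
  {23} × {n, o} = {(23,n), (23,o)}
  {23} × {n, p} = {(23,n), (23,p)}
  {21} × {n, o, p} = {(21,n), (21,o), (21,p)}
  {21, 22, 23} × {n} = {(21,n), (22,n), (23,n)}
  {22} × {n, o, p} = {(22,n), (22,o), (22,p)}
  {23} × {n, o, p} = {(23,n), (23,o), (23,p)}
  {21, 22} × {n, o} = {(21,n), (21,o), (22,n), (22,o)}
  {21, 23} × {n, o} = {(21,n), (21,o), (23,n), (23,o)}
  {21, 22} × {n, p} = {(21,n), (21,p), (22,n), (22,p)}
  {21, 23} × {n, p} = {(21,n), (21,p), (23,n), (23,p)}
  {22, 23} × {n, o} = {(22,n), (22,o), (23,n), (23,o)}
  {22, 23} × {n, p} = {(22,n), (22,p), (23,n), (23,p)}
  {21, 22} × {n, o, p} = {(21,n), (21,o), (21,p), (22,n), (22,o), (22,p)}
  {21, 23} × {n, o, p} = {(21,n), (21,o), (21,p), (23,n), (23,o), (23,p)}
  {21, 22, 23} × {n, o} = {(21,n), (21,o), (22,n), (22,o), (23,n), (23,o)}
  {21, 22, 23} × {n, p} = {(21,n), (21,p), (22,n), (22,p), (23,n), (23,p)}
  {22, 23} × {n, o, p} = {(22,n), (22,o), (22,p), (23,n), (23,o), (23,p)}
  {21, 22, 23} × {n, o, p} = {(21,n), (21,o), (21,p), (22,n), (22,o), (22,p), (23,n), (23,o), (23,p)}
These 29 distinct sets form the basis B.
Close under arbitrary unions to get τ_{X×Y}; counting gives |τ_{X×Y}| = 125.


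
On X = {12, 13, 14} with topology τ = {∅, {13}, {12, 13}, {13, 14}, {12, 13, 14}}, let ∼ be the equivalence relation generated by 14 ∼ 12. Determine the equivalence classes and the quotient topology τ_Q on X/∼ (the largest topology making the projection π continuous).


X/∼ = {[12=14], [13]}; |τ_Q| = 3.

Equivalence classes: [12=14], [13].
Quotient map π: X → X/∼ sends 12 ↦ [12=14], 13 ↦ [13], 14 ↦ [12=14].
For each subset V ⊆ X/∼, compute π^{-1}(V) ⊆ X and check whether π^{-1}(V) ∈ τ. V is open in τ_Q iff π^{-1}(V) ∈ τ.
  V = {}: π^{-1}(V) = ∅ ∈ τ ✓.
  V = {[12=14]}: π^{-1}(V) = {12, 14} ∉ τ ✗.
  V = {[13]}: π^{-1}(V) = {13} ∈ τ ✓.
  V = {[12=14], [13]}: π^{-1}(V) = {12, 13, 14} ∈ τ ✓.
Open sets in the quotient: τ_Q = {{}, {[13]}, {[12=14], [13]}} (3 elements).


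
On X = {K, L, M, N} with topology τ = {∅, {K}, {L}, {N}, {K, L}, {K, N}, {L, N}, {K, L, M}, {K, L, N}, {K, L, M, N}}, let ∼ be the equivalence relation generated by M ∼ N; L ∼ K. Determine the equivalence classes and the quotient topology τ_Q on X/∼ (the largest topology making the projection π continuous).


X/∼ = {[K=L], [M=N]}; |τ_Q| = 3.

Equivalence classes: [K=L], [M=N].
Quotient map π: X → X/∼ sends K ↦ [K=L], L ↦ [K=L], M ↦ [M=N], N ↦ [M=N].
For each subset V ⊆ X/∼, compute π^{-1}(V) ⊆ X and check whether π^{-1}(V) ∈ τ. V is open in τ_Q iff π^{-1}(V) ∈ τ.
  V = {}: π^{-1}(V) = ∅ ∈ τ ✓.
  V = {[K=L]}: π^{-1}(V) = {K, L} ∈ τ ✓.
  V = {[M=N]}: π^{-1}(V) = {M, N} ∉ τ ✗.
  V = {[K=L], [M=N]}: π^{-1}(V) = {K, L, M, N} ∈ τ ✓.
Open sets in the quotient: τ_Q = {{}, {[K=L]}, {[K=L], [M=N]}} (3 elements).


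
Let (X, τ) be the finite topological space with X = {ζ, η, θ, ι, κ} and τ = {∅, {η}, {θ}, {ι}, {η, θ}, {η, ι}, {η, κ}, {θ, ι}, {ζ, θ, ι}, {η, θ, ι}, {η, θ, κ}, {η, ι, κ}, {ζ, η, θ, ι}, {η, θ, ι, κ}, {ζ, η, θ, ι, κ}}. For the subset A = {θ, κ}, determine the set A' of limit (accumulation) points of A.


A' = {ζ}

For each x ∈ X, list the open sets U ∈ τ with x ∈ U, then check whether U ∩ (A ∖ {x}) ≠ ∅ for every such U.
  x = ζ: opens ∋ x are {ζ, θ, ι}, {ζ, η, θ, ι}, {ζ, η, θ, ι, κ}; each meets A ∖ {ζ}, so x IS a limit point.
  x = η: open {η} ∋ x has {η} ∩ (A ∖ {η}) = ∅, so x is NOT a limit point.
  x = θ: open {θ} ∋ x has {θ} ∩ (A ∖ {θ}) = ∅, so x is NOT a limit point.
  x = ι: open {ι} ∋ x has {ι} ∩ (A ∖ {ι}) = ∅, so x is NOT a limit point.
  x = κ: open {η, κ} ∋ x has {η, κ} ∩ (A ∖ {κ}) = ∅, so x is NOT a limit point.
Collecting: A' = {ζ}.


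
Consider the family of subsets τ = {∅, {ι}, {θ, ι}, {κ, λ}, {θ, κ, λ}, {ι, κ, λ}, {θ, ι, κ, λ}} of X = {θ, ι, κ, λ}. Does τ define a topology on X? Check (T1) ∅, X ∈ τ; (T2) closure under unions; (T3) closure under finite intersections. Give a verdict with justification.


τ is NOT a topology on X.

Axiom (T1): ∅ ∈ τ? Yes; X ∈ τ? Yes.
Axiom (T2/T3): check pairwise unions and intersections of members of τ.
Counterexample for (T3): {θ, ι} ∩ {θ, κ, λ} = {θ} ∉ τ. Therefore τ is NOT a topology.


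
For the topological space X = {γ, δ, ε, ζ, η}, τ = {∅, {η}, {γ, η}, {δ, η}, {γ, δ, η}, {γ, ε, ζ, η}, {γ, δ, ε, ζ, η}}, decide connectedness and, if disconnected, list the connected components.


(X, τ) is connected.

Find clopen sets (U ∈ τ with X ∖ U ∈ τ):
  U = ∅, X ∖ U = {γ, δ, ε, ζ, η} — both open, so U is clopen.
  U = {γ, δ, ε, ζ, η}, X ∖ U = ∅ — both open, so U is clopen.
Only trivial clopens (∅ and X) exist, so (X, τ) is connected.
Compute connected components by grouping points that agree on all clopens:
  component: {γ, δ, ε, ζ, η}


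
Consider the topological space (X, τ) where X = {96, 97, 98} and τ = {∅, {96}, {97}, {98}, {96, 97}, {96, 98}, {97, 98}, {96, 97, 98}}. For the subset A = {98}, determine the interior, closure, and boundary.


int(A) = {98}, cl(A) = {98}, ∂A = ∅.

Closed sets in (X, τ) are complements of opens:
  closed(X, τ) = {∅, {96}, {97}, {98}, {96, 97}, {96, 98}, {97, 98}, {96, 97, 98}}.
int(A) = ⋃ {U ∈ τ : U ⊆ A}. Opens contained in A: ∅, {98}.
Taking the union of these: int(A) = {98}.
cl(A) = ⋂ {C closed : A ⊆ C}. Closed sets containing A: {98}, {96, 98}, {97, 98}, {96, 97, 98}.
Intersecting these: cl(A) = {98}.
∂A = cl(A) ∖ int(A) = {98} ∖ {98} = ∅.


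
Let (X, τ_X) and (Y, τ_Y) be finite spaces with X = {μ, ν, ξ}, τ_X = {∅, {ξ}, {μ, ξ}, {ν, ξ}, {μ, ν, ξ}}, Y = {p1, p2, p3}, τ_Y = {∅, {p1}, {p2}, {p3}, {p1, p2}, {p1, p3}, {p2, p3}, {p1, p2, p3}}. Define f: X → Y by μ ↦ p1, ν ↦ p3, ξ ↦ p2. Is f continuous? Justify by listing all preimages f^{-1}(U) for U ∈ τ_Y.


f is NOT continuous.

Compute f^{-1}(U) for each U ∈ τ_Y:
  U = ∅: f^{-1}(U) = ∅ ∈ τ_X ✓.
  U = {p1}: f^{-1}(U) = {μ} ∉ τ_X ✗.
  U = {p2}: f^{-1}(U) = {ξ} ∈ τ_X ✓.
  U = {p3}: f^{-1}(U) = {ν} ∉ τ_X ✗.
  U = {p1, p2}: f^{-1}(U) = {μ, ξ} ∈ τ_X ✓.
  U = {p1, p3}: f^{-1}(U) = {μ, ν} ∉ τ_X ✗.
  U = {p2, p3}: f^{-1}(U) = {ν, ξ} ∈ τ_X ✓.
  U = {p1, p2, p3}: f^{-1}(U) = {μ, ν, ξ} ∈ τ_X ✓.
Found U = {p1} with f^{-1}(U) = {μ} not in τ_X. Therefore f is NOT continuous.


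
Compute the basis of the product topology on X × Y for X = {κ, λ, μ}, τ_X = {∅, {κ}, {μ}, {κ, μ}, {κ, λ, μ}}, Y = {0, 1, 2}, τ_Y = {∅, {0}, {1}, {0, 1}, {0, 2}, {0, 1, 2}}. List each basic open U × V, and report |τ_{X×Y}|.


Basis B = {∅ × ∅, {κ} × {0}, {κ} × {1}, {μ} × {0}, {μ} × {1}, {κ} × {0, 1}, {κ} × {0, 2}, {κ, μ} × {0}, {κ, μ} × {1}, {μ} × {0, 1}, {μ} × {0, 2}, {κ} × {0, 1, 2}, {κ, λ, μ} × {0}, {κ, λ, μ} × {1}, {μ} × {0, 1, 2}, {κ, μ} × {0, 1}, {κ, μ} × {0, 2}, {κ, μ} × {0, 1, 2}, {κ, λ, μ} × {0, 1}, {κ, λ, μ} × {0, 2}, {κ, λ, μ} × {0, 1, 2}}; |τ_{X×Y}| = 70.

Enumerate products U × V with U ∈ τ_X, V ∈ τ_Y (deduplicated):
  ∅ × ∅ = {} (∅)
  {κ} × {0} = {(κ,0)}
  {κ} × {1} = {(κ,1)}
  {μ} × {0} = {(μ,0)}
  {μ} × {1} = {(μ,1)}
  {κ} × {0, 1} = {(κ,0), (κ,1)}
  {κ} × {0, 2} = {(κ,0), (κ,2)}
  {κ, μ} × {0} = {(κ,0), (μ,0)}
  {κ, μ} × {1} = {(κ,1), (μ,1)}
  {μ} × {0, 1} = {(μ,0), (μ,1)}
  {μ} × {0, 2} = {(μ,0), (μ,2)}
  {κ} × {0, 1, 2} = {(κ,0), (κ,1), (κ,2)}
  {κ, λ, μ} × {0} = {(κ,0), (λ,0), (μ,0)}
  {κ, λ, μ} × {1} = {(κ,1), (λ,1), (μ,1)}
  {μ} × {0, 1, 2} = {(μ,0), (μ,1), (μ,2)}
  {κ, μ} × {0, 1} = {(κ,0), (κ,1), (μ,0), (μ,1)}
  {κ, μ} × {0, 2} = {(κ,0), (κ,2), (μ,0), (μ,2)}
  {κ, μ} × {0, 1, 2} = {(κ,0), (κ,1), (κ,2), (μ,0), (μ,1), (μ,2)}
  {κ, λ, μ} × {0, 1} = {(κ,0), (κ,1), (λ,0), (λ,1), (μ,0), (μ,1)}
  {κ, λ, μ} × {0, 2} = {(κ,0), (κ,2), (λ,0), (λ,2), (μ,0), (μ,2)}
  {κ, λ, μ} × {0, 1, 2} = {(κ,0), (κ,1), (κ,2), (λ,0), (λ,1), (λ,2), (μ,0), (μ,1), (μ,2)}
These 21 distinct sets form the basis B.
Close under arbitrary unions to get τ_{X×Y}; counting gives |τ_{X×Y}| = 70.


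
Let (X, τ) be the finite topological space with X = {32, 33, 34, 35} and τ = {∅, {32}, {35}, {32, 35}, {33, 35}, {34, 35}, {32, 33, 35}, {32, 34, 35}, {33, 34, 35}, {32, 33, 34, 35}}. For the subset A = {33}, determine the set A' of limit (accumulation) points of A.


A' = ∅

For each x ∈ X, list the open sets U ∈ τ with x ∈ U, then check whether U ∩ (A ∖ {x}) ≠ ∅ for every such U.
  x = 32: open {32} ∋ x has {32} ∩ (A ∖ {32}) = ∅, so x is NOT a limit point.
  x = 33: open {33, 35} ∋ x has {33, 35} ∩ (A ∖ {33}) = ∅, so x is NOT a limit point.
  x = 34: open {34, 35} ∋ x has {34, 35} ∩ (A ∖ {34}) = ∅, so x is NOT a limit point.
  x = 35: open {35} ∋ x has {35} ∩ (A ∖ {35}) = ∅, so x is NOT a limit point.
Collecting: A' = ∅.


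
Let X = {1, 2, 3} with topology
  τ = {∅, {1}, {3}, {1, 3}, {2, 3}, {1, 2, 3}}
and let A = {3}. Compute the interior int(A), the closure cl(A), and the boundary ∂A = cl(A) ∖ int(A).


int(A) = {3}, cl(A) = {2, 3}, ∂A = {2}.

Closed sets in (X, τ) are complements of opens:
  closed(X, τ) = {∅, {1}, {2}, {1, 2}, {2, 3}, {1, 2, 3}}.
int(A) = ⋃ {U ∈ τ : U ⊆ A}. Opens contained in A: ∅, {3}.
Taking the union of these: int(A) = {3}.
cl(A) = ⋂ {C closed : A ⊆ C}. Closed sets containing A: {2, 3}, {1, 2, 3}.
Intersecting these: cl(A) = {2, 3}.
∂A = cl(A) ∖ int(A) = {2, 3} ∖ {3} = {2}.


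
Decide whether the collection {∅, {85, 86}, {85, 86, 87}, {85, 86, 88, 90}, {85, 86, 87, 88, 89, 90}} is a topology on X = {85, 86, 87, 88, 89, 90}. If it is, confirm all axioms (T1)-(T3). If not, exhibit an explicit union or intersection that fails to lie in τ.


τ is NOT a topology on X.

Axiom (T1): ∅ ∈ τ? Yes; X ∈ τ? Yes.
Axiom (T2/T3): check pairwise unions and intersections of members of τ.
Counterexample for (T2): {85, 86, 87} ∪ {85, 86, 88, 90} = {85, 86, 87, 88, 90} ∉ τ. Therefore τ is NOT a topology.


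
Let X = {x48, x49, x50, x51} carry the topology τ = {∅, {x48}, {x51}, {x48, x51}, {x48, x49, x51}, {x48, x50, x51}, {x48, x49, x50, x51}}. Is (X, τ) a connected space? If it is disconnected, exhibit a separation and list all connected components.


(X, τ) is connected.

Find clopen sets (U ∈ τ with X ∖ U ∈ τ):
  U = ∅, X ∖ U = {x48, x49, x50, x51} — both open, so U is clopen.
  U = {x48, x49, x50, x51}, X ∖ U = ∅ — both open, so U is clopen.
Only trivial clopens (∅ and X) exist, so (X, τ) is connected.
Compute connected components by grouping points that agree on all clopens:
  component: {x48, x49, x50, x51}


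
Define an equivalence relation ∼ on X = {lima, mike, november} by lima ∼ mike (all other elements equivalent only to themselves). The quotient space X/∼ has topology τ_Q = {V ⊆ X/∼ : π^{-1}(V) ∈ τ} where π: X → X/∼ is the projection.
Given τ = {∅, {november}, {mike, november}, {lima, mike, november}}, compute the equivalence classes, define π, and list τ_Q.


X/∼ = {[lima=mike], [november]}; |τ_Q| = 3.

Equivalence classes: [lima=mike], [november].
Quotient map π: X → X/∼ sends lima ↦ [lima=mike], mike ↦ [lima=mike], november ↦ [november].
For each subset V ⊆ X/∼, compute π^{-1}(V) ⊆ X and check whether π^{-1}(V) ∈ τ. V is open in τ_Q iff π^{-1}(V) ∈ τ.
  V = {}: π^{-1}(V) = ∅ ∈ τ ✓.
  V = {[lima=mike]}: π^{-1}(V) = {lima, mike} ∉ τ ✗.
  V = {[november]}: π^{-1}(V) = {november} ∈ τ ✓.
  V = {[lima=mike], [november]}: π^{-1}(V) = {lima, mike, november} ∈ τ ✓.
Open sets in the quotient: τ_Q = {{}, {[november]}, {[lima=mike], [november]}} (3 elements).


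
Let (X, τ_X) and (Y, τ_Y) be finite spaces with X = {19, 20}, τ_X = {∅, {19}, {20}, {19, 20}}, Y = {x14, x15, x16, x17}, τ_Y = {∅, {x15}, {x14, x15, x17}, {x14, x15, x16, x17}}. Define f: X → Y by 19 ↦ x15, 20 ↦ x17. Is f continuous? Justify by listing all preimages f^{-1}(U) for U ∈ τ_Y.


f IS continuous.

Compute f^{-1}(U) for each U ∈ τ_Y:
  U = ∅: f^{-1}(U) = ∅ ∈ τ_X ✓.
  U = {x15}: f^{-1}(U) = {19} ∈ τ_X ✓.
  U = {x14, x15, x17}: f^{-1}(U) = {19, 20} ∈ τ_X ✓.
  U = {x14, x15, x16, x17}: f^{-1}(U) = {19, 20} ∈ τ_X ✓.
Every preimage lies in τ_X, so f IS continuous.


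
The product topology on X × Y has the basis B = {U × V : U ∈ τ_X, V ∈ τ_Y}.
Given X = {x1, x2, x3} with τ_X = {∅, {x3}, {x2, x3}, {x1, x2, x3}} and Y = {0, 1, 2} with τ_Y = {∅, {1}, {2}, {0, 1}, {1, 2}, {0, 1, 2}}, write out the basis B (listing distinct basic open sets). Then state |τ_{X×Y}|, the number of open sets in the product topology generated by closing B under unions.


Basis B = {∅ × ∅, {x3} × {1}, {x3} × {2}, {x2, x3} × {1}, {x2, x3} × {2}, {x3} × {0, 1}, {x3} × {1, 2}, {x1, x2, x3} × {1}, {x1, x2, x3} × {2}, {x3} × {0, 1, 2}, {x2, x3} × {0, 1}, {x2, x3} × {1, 2}, {x1, x2, x3} × {0, 1}, {x1, x2, x3} × {1, 2}, {x2, x3} × {0, 1, 2}, {x1, x2, x3} × {0, 1, 2}}; |τ_{X×Y}| = 40.

Enumerate products U × V with U ∈ τ_X, V ∈ τ_Y (deduplicated):
  ∅ × ∅ = {} (∅)
  {x3} × {1} = {(x3,1)}
  {x3} × {2} = {(x3,2)}
  {x2, x3} × {1} = {(x2,1), (x3,1)}
  {x2, x3} × {2} = {(x2,2), (x3,2)}
  {x3} × {0, 1} = {(x3,0), (x3,1)}
  {x3} × {1, 2} = {(x3,1), (x3,2)}
  {x1, x2, x3} × {1} = {(x1,1), (x2,1), (x3,1)}
  {x1, x2, x3} × {2} = {(x1,2), (x2,2), (x3,2)}
  {x3} × {0, 1, 2} = {(x3,0), (x3,1), (x3,2)}
  {x2, x3} × {0, 1} = {(x2,0), (x2,1), (x3,0), (x3,1)}
  {x2, x3} × {1, 2} = {(x2,1), (x2,2), (x3,1), (x3,2)}
  {x1, x2, x3} × {0, 1} = {(x1,0), (x1,1), (x2,0), (x2,1), (x3,0), (x3,1)}
  {x1, x2, x3} × {1, 2} = {(x1,1), (x1,2), (x2,1), (x2,2), (x3,1), (x3,2)}
  {x2, x3} × {0, 1, 2} = {(x2,0), (x2,1), (x2,2), (x3,0), (x3,1), (x3,2)}
  {x1, x2, x3} × {0, 1, 2} = {(x1,0), (x1,1), (x1,2), (x2,0), (x2,1), (x2,2), (x3,0), (x3,1), (x3,2)}
These 16 distinct sets form the basis B.
Close under arbitrary unions to get τ_{X×Y}; counting gives |τ_{X×Y}| = 40.


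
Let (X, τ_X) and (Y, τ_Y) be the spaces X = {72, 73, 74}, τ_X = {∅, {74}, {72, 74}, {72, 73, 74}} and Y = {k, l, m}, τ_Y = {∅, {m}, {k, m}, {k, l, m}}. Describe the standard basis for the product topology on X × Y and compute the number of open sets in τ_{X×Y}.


Basis B = {∅ × ∅, {74} × {m}, {72, 74} × {m}, {74} × {k, m}, {72, 73, 74} × {m}, {74} × {k, l, m}, {72, 74} × {k, m}, {72, 74} × {k, l, m}, {72, 73, 74} × {k, m}, {72, 73, 74} × {k, l, m}}; |τ_{X×Y}| = 20.

Enumerate products U × V with U ∈ τ_X, V ∈ τ_Y (deduplicated):
  ∅ × ∅ = {} (∅)
  {74} × {m} = {(74,m)}
  {72, 74} × {m} = {(72,m), (74,m)}
  {74} × {k, m} = {(74,k), (74,m)}
  {72, 73, 74} × {m} = {(72,m), (73,m), (74,m)}
  {74} × {k, l, m} = {(74,k), (74,l), (74,m)}
  {72, 74} × {k, m} = {(72,k), (72,m), (74,k), (74,m)}
  {72, 74} × {k, l, m} = {(72,k), (72,l), (72,m), (74,k), (74,l), (74,m)}
  {72, 73, 74} × {k, m} = {(72,k), (72,m), (73,k), (73,m), (74,k), (74,m)}
  {72, 73, 74} × {k, l, m} = {(72,k), (72,l), (72,m), (73,k), (73,l), (73,m), (74,k), (74,l), (74,m)}
These 10 distinct sets form the basis B.
Close under arbitrary unions to get τ_{X×Y}; counting gives |τ_{X×Y}| = 20.


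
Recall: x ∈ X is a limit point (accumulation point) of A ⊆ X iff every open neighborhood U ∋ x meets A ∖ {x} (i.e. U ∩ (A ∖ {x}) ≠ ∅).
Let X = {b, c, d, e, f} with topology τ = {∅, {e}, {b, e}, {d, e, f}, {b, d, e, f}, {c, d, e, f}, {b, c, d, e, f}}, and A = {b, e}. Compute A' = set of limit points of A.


A' = {b, c, d, f}

For each x ∈ X, list the open sets U ∈ τ with x ∈ U, then check whether U ∩ (A ∖ {x}) ≠ ∅ for every such U.
  x = b: opens ∋ x are {b, e}, {b, d, e, f}, {b, c, d, e, f}; each meets A ∖ {b}, so x IS a limit point.
  x = c: opens ∋ x are {c, d, e, f}, {b, c, d, e, f}; each meets A ∖ {c}, so x IS a limit point.
  x = d: opens ∋ x are {d, e, f}, {b, d, e, f}, {c, d, e, f}, {b, c, d, e, f}; each meets A ∖ {d}, so x IS a limit point.
  x = e: open {e} ∋ x has {e} ∩ (A ∖ {e}) = ∅, so x is NOT a limit point.
  x = f: opens ∋ x are {d, e, f}, {b, d, e, f}, {c, d, e, f}, {b, c, d, e, f}; each meets A ∖ {f}, so x IS a limit point.
Collecting: A' = {b, c, d, f}.


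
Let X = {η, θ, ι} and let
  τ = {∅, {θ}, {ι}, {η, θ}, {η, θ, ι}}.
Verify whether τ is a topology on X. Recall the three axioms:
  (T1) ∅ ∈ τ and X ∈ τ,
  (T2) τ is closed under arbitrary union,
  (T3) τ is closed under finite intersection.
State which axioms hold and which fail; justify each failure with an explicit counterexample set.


τ is NOT a topology on X.

Axiom (T1): ∅ ∈ τ? Yes; X ∈ τ? Yes.
Axiom (T2/T3): check pairwise unions and intersections of members of τ.
Counterexample for (T2): {θ} ∪ {ι} = {θ, ι} ∉ τ. Therefore τ is NOT a topology.


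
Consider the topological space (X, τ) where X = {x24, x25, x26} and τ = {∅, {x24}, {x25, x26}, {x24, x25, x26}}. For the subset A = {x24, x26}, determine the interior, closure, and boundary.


int(A) = {x24}, cl(A) = {x24, x25, x26}, ∂A = {x25, x26}.

Closed sets in (X, τ) are complements of opens:
  closed(X, τ) = {∅, {x24}, {x25, x26}, {x24, x25, x26}}.
int(A) = ⋃ {U ∈ τ : U ⊆ A}. Opens contained in A: ∅, {x24}.
Taking the union of these: int(A) = {x24}.
cl(A) = ⋂ {C closed : A ⊆ C}. Closed sets containing A: {x24, x25, x26}.
Intersecting these: cl(A) = {x24, x25, x26}.
∂A = cl(A) ∖ int(A) = {x24, x25, x26} ∖ {x24} = {x25, x26}.


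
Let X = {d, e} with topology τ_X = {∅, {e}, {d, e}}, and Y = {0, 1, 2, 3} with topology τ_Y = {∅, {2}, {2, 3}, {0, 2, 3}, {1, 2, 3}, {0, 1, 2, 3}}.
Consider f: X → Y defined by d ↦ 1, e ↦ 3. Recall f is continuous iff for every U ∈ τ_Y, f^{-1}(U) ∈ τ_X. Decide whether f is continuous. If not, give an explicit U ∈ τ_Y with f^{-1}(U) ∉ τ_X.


f IS continuous.

Compute f^{-1}(U) for each U ∈ τ_Y:
  U = ∅: f^{-1}(U) = ∅ ∈ τ_X ✓.
  U = {2}: f^{-1}(U) = ∅ ∈ τ_X ✓.
  U = {2, 3}: f^{-1}(U) = {e} ∈ τ_X ✓.
  U = {0, 2, 3}: f^{-1}(U) = {e} ∈ τ_X ✓.
  U = {1, 2, 3}: f^{-1}(U) = {d, e} ∈ τ_X ✓.
  U = {0, 1, 2, 3}: f^{-1}(U) = {d, e} ∈ τ_X ✓.
Every preimage lies in τ_X, so f IS continuous.


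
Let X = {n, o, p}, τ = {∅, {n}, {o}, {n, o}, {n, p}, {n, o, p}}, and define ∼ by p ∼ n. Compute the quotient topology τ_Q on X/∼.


X/∼ = {[n=p], [o]}; |τ_Q| = 4.

Equivalence classes: [n=p], [o].
Quotient map π: X → X/∼ sends n ↦ [n=p], o ↦ [o], p ↦ [n=p].
For each subset V ⊆ X/∼, compute π^{-1}(V) ⊆ X and check whether π^{-1}(V) ∈ τ. V is open in τ_Q iff π^{-1}(V) ∈ τ.
  V = {}: π^{-1}(V) = ∅ ∈ τ ✓.
  V = {[n=p]}: π^{-1}(V) = {n, p} ∈ τ ✓.
  V = {[o]}: π^{-1}(V) = {o} ∈ τ ✓.
  V = {[n=p], [o]}: π^{-1}(V) = {n, o, p} ∈ τ ✓.
Open sets in the quotient: τ_Q = {{}, {[n=p]}, {[o]}, {[n=p], [o]}} (4 elements).


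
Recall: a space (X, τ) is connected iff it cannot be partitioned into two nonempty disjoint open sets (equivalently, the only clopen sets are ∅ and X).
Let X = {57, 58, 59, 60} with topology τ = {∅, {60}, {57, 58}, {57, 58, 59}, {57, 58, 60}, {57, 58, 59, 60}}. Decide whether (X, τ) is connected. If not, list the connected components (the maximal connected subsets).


(X, τ) is disconnected; components = [{60}, {57, 58, 59}].

Find clopen sets (U ∈ τ with X ∖ U ∈ τ):
  U = ∅, X ∖ U = {57, 58, 59, 60} — both open, so U is clopen.
  U = {60}, X ∖ U = {57, 58, 59} — both open, so U is clopen.
  U = {57, 58, 59}, X ∖ U = {60} — both open, so U is clopen.
  U = {57, 58, 59, 60}, X ∖ U = ∅ — both open, so U is clopen.
Nontrivial clopen(s) exist: e.g. {57, 58, 59}. So (X, τ) is disconnected.
Compute connected components by grouping points that agree on all clopens:
  component: {60}
  component: {57, 58, 59}
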